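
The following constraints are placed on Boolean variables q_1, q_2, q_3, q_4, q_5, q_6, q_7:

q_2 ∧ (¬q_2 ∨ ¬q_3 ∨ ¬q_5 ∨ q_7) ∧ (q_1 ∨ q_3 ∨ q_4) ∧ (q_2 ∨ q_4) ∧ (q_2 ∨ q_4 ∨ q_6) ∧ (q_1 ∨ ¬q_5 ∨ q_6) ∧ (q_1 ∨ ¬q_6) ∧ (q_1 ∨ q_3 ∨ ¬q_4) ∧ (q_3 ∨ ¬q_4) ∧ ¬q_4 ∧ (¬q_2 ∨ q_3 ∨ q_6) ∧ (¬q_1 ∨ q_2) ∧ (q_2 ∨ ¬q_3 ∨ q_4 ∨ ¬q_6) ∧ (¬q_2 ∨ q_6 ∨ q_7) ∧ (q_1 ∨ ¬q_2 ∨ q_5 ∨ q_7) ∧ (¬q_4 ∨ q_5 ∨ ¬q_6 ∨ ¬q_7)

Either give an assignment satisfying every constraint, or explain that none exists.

q_1=T; q_2=T; q_3=T; q_4=F; q_5=F; q_6=F; q_7=T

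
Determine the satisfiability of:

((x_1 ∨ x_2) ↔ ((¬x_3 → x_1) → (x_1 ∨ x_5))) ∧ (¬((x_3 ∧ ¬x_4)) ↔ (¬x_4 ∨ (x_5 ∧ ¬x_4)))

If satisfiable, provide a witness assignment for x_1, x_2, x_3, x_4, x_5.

x_1 = False, x_2 = True, x_3 = False, x_4 = False, x_5 = True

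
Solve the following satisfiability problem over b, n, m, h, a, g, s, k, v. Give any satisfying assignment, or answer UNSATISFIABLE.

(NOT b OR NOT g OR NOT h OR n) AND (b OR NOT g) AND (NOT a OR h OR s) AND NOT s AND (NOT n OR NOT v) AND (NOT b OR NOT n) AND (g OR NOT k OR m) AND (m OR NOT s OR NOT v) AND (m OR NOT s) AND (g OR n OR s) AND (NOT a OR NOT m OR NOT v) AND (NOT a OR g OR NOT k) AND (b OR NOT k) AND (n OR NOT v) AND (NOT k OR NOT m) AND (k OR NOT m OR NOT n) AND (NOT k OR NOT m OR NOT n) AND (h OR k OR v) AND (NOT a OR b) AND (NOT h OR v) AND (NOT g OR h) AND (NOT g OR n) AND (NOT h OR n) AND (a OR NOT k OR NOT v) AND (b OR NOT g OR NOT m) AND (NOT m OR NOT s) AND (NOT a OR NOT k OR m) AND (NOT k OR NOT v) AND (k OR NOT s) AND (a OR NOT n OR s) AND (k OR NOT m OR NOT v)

No satisfying assignment exists.

Case h = True:
  (NOT s) forces s = False.
  (NOT h OR v) forces v = True.
  (NOT n OR NOT v) forces n = False.
  Clause (n OR NOT v) is falsified — contradiction.
Case h = False:
  (NOT s) forces s = False.
  (NOT a OR h OR s) forces a = False.
  (NOT g OR h) forces g = False.
  (g OR n OR s) forces n = True.
  Clause (a OR NOT n OR s) is falsified — contradiction.
Both cases fail, so the formula is unsatisfiable.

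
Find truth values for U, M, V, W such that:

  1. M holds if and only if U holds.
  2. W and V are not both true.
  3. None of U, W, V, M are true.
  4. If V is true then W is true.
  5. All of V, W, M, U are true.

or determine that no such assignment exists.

No satisfying assignment exists.

Case U = True:
  Constraint (3) is violated (U=T) — contradiction.
Case U = False:
  Constraint (5) is violated (U=F) — contradiction.
Both cases fail — unsatisfiable.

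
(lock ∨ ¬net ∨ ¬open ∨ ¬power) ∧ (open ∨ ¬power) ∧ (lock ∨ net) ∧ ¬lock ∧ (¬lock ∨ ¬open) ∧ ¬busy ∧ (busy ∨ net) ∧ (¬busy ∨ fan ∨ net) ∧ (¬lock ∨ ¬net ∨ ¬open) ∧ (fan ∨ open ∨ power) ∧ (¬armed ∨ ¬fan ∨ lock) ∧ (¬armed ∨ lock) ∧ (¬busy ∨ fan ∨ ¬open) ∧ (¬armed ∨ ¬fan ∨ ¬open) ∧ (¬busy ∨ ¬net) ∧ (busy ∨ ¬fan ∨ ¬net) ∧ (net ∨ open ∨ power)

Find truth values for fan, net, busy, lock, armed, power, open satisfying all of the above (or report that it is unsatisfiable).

fan: False, net: True, busy: False, lock: False, armed: False, power: False, open: True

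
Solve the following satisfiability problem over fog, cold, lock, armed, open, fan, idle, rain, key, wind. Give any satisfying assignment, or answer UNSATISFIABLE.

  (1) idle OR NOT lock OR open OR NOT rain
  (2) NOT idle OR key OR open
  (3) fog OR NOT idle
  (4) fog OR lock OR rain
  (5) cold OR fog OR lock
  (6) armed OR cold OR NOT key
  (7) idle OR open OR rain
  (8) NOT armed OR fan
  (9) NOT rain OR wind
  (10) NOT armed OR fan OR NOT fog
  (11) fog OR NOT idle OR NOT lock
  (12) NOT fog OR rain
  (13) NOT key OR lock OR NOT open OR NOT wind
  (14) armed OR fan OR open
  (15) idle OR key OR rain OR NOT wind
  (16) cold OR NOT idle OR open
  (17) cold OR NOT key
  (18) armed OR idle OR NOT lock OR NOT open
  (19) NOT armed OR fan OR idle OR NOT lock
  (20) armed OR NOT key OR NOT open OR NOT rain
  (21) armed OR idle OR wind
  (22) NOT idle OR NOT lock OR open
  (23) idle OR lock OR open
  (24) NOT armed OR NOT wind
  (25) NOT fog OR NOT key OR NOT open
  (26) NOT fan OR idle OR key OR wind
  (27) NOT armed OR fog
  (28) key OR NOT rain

fog = True, cold = True, lock = False, armed = False, open = False, fan = True, idle = True, rain = True, key = True, wind = True

Set fog = True.
  then (NOT fog OR rain) forces rain = True.
  then (key OR NOT rain) forces key = True.
  then (NOT rain OR wind) forces wind = True.
  then (cold OR NOT key) forces cold = True.
  then (NOT armed OR NOT wind) forces armed = False.
  then (NOT fog OR NOT key OR NOT open) forces open = False.
  then (armed OR fan OR open) forces fan = True.
Set lock = False.
  then (idle OR lock OR open) forces idle = True.
All clauses satisfied.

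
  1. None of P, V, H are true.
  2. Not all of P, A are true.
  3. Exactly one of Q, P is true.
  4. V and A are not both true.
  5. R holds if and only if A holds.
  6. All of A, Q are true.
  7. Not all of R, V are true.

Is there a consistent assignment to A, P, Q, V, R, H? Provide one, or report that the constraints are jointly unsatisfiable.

A = True, P = False, Q = True, V = False, R = True, H = False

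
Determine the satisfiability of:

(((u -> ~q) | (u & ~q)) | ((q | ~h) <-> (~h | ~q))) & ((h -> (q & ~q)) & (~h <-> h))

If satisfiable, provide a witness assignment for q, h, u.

The conjunct ~h <-> h is unsatisfiable on its own:
  h=F: evaluates to False.
  h=T: evaluates to False.
So the whole conjunction is unsatisfiable.

UNSATISFIABLE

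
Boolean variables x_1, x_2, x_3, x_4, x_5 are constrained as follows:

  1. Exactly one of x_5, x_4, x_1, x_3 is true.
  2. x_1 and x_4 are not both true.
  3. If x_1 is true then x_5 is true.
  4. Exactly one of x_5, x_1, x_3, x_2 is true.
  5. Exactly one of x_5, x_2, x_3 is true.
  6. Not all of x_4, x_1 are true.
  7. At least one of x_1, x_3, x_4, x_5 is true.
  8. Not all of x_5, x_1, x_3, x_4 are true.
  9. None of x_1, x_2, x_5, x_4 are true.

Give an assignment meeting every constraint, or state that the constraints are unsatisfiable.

x_1: False, x_2: False, x_3: True, x_4: False, x_5: False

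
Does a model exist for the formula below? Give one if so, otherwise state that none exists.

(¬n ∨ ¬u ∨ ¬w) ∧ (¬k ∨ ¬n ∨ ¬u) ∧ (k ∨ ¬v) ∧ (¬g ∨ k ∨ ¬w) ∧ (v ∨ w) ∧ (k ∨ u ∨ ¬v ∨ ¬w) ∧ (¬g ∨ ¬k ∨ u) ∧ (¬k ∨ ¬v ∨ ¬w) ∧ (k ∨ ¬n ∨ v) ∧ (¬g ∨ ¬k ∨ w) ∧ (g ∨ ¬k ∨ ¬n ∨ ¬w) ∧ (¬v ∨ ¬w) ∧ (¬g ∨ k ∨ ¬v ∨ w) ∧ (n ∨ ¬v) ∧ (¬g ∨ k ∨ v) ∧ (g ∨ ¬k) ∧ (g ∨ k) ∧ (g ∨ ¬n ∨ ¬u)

g = True, w = True, v = False, n = False, u = True, k = True

Try g = False:
  (g ∨ ¬k) forces k = False.
  clause (g ∨ k) is falsified — backtrack.
So g = True.
Try w = False:
  (v ∨ w) forces v = True.
  (k ∨ ¬v) forces k = True.
  clause (¬g ∨ ¬k ∨ w) is falsified — backtrack.
So w = True.
  then (¬g ∨ k ∨ ¬w) forces k = True.
  then (¬g ∨ ¬k ∨ u) forces u = True.
  then (¬k ∨ ¬v ∨ ¬w) forces v = False.
  then (¬n ∨ ¬u ∨ ¬w) forces n = False.
All clauses satisfied.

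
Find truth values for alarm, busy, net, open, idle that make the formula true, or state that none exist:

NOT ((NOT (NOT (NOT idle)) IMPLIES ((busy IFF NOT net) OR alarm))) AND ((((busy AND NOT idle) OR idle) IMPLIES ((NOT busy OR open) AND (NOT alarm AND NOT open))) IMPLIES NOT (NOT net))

alarm = False, busy = True, net = True, open = True, idle = False

  NOT ((NOT (NOT (NOT idle)) IMPLIES ((busy IFF NOT net) OR alarm))) = True
    NOT (NOT (NOT idle)) IMPLIES ((busy IFF NOT net) OR alarm) = False
      NOT (NOT (NOT idle)) = True
        NOT (NOT idle) = False
          NOT idle = True
      (busy IFF NOT net) OR alarm = False
        busy IFF NOT net = False
          NOT net = False
  (((busy AND NOT idle) OR idle) IMPLIES ((NOT busy OR open) AND (NOT alarm AND NOT open))) IMPLIES NOT (NOT net) = True
    ((busy AND NOT idle) OR idle) IMPLIES ((NOT busy OR open) AND (NOT alarm AND NOT open)) = False
      (busy AND NOT idle) OR idle = True
        busy AND NOT idle = True
          NOT idle = True
      (NOT busy OR open) AND (NOT alarm AND NOT open) = False
        NOT busy OR open = True
          NOT busy = False
        NOT alarm AND NOT open = False
          NOT alarm = True
          NOT open = False
    NOT (NOT net) = True
      NOT net = False
Both conjuncts True, so the formula holds.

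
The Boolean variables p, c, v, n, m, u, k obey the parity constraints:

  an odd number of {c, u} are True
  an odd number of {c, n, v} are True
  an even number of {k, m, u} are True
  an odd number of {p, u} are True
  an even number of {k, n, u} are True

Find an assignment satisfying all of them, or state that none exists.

p=T, c=T, v=F, n=F, m=F, u=F, k=F

{c, u}: 1 true → odd ✓
{c, n, v}: 1 true → odd ✓
{k, m, u}: 0 true → even ✓
{p, u}: 1 true → odd ✓
{k, n, u}: 0 true → even ✓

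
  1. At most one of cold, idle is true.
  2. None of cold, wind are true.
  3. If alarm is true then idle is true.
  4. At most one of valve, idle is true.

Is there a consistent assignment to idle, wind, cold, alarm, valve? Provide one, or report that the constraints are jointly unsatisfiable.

idle = True; wind = False; cold = False; alarm = True; valve = False

  (1) {cold, idle}: 1 true — at most one ✓
  (2) {cold, wind}: 0 true — none ✓
  (3) alarm=T ⇒ idle: T ✓
  (4) {valve, idle}: 1 true — at most one ✓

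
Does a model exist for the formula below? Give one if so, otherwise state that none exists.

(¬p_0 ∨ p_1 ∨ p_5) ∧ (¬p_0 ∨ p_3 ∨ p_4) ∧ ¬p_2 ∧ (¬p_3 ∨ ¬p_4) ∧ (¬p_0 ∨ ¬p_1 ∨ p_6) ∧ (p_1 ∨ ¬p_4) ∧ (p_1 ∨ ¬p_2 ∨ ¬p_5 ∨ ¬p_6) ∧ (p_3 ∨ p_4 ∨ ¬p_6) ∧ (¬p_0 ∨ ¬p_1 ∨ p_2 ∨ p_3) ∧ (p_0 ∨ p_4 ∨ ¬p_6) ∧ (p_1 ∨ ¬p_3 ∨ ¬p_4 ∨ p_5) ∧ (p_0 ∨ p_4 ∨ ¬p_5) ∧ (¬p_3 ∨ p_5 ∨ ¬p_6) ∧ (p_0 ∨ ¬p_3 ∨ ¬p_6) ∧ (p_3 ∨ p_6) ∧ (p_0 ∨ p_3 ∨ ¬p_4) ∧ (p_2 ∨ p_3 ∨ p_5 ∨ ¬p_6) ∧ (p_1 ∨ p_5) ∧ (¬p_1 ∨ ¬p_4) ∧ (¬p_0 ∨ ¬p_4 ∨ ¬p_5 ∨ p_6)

p_0 = True; p_1 = True; p_2 = False; p_3 = True; p_4 = False; p_5 = True; p_6 = True

Unit clause (¬p_2) forces p_2 = False.
Set p_0 = True.
Set p_1 = True.
  then (¬p_0 ∨ ¬p_1 ∨ p_6) forces p_6 = True.
  then (¬p_0 ∨ ¬p_1 ∨ p_2 ∨ p_3) forces p_3 = True.
  then (¬p_3 ∨ p_5 ∨ ¬p_6) forces p_5 = True.
  then (¬p_1 ∨ ¬p_4) forces p_4 = False.
All clauses satisfied.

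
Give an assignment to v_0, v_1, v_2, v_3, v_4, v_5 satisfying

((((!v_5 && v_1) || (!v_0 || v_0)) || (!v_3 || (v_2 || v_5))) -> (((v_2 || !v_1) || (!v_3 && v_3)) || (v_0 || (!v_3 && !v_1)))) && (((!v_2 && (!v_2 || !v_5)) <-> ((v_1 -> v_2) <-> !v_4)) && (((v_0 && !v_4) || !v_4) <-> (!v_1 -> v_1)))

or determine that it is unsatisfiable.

v_0: False, v_1: False, v_2: True, v_3: True, v_4: True, v_5: True

  (((!v_5 && v_1) || (!v_0 || v_0)) || (!v_3 || (v_2 || v_5))) -> (((v_2 || !v_1) || (!v_3 && v_3)) || (v_0 || (!v_3 && !v_1))) = True
    ((!v_5 && v_1) || (!v_0 || v_0)) || (!v_3 || (v_2 || v_5)) = True
      (!v_5 && v_1) || (!v_0 || v_0) = True
        !v_5 && v_1 = False
          !v_5 = False
        !v_0 || v_0 = True
          !v_0 = True
      !v_3 || (v_2 || v_5) = True
        !v_3 = False
        v_2 || v_5 = True
    ((v_2 || !v_1) || (!v_3 && v_3)) || (v_0 || (!v_3 && !v_1)) = True
      (v_2 || !v_1) || (!v_3 && v_3) = True
        v_2 || !v_1 = True
          !v_1 = True
        !v_3 && v_3 = False
          !v_3 = False
      v_0 || (!v_3 && !v_1) = False
        !v_3 && !v_1 = False
          !v_3 = False
          !v_1 = True
  ((!v_2 && (!v_2 || !v_5)) <-> ((v_1 -> v_2) <-> !v_4)) && (((v_0 && !v_4) || !v_4) <-> (!v_1 -> v_1)) = True
    (!v_2 && (!v_2 || !v_5)) <-> ((v_1 -> v_2) <-> !v_4) = True
      !v_2 && (!v_2 || !v_5) = False
        !v_2 = False
        !v_2 || !v_5 = False
          !v_2 = False
          !v_5 = False
      (v_1 -> v_2) <-> !v_4 = False
        v_1 -> v_2 = True
        !v_4 = False
    ((v_0 && !v_4) || !v_4) <-> (!v_1 -> v_1) = True
      (v_0 && !v_4) || !v_4 = False
        v_0 && !v_4 = False
          !v_4 = False
        !v_4 = False
      !v_1 -> v_1 = False
        !v_1 = True
Both conjuncts True, so the formula holds.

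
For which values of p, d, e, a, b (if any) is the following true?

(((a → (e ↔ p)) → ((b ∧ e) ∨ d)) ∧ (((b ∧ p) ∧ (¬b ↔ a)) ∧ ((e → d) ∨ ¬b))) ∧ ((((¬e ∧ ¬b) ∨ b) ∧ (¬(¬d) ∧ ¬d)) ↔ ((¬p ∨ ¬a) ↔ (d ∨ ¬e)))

Case b = True: the formula simplifies to (((a → (e ↔ p)) → (e ∨ d)) ∧ ((p ∧ ¬a) ∧ (e → d))) ∧ ((¬(¬d) ∧ ¬d) ↔ ((¬p ∨ ¬a) ↔ (d ∨ ¬e))).
  a = True: the conjunct ¬a is False.
  a = False: simplifies to ((e ∨ d) ∧ (p ∧ (e → d))) ∧ ((¬(¬d) ∧ ¬d) ↔ (d ∨ ¬e)).
    d = True: the conjunct (¬(¬d) ∧ ¬d) ↔ (d ∨ ¬e) becomes (True ∧ False) ↔ (True ∨ ¬e) = False.
    d = False: simplifies to (e ∧ (p ∧ ¬e)) ∧ e.
      e = True: the conjunct ¬e is False.
      e = False: the conjunct e is False.
Case b = False: the conjunct b is False.
Both cases fail — unsatisfiable.

Unsatisfiable — no assignment works.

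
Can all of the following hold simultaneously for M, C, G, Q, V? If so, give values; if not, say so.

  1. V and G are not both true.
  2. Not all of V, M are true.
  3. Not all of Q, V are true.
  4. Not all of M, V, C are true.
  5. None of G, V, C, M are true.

M=F; C=F; G=F; Q=F; V=F

  (1) V=F, G=F — not both ✓
  (2) {V, M}: 0/2 true — not all ✓
  (3) {Q, V}: 0/2 true — not all ✓
  (4) {M, V, C}: 0/3 true — not all ✓
  (5) {G, V, C, M}: 0 true — none ✓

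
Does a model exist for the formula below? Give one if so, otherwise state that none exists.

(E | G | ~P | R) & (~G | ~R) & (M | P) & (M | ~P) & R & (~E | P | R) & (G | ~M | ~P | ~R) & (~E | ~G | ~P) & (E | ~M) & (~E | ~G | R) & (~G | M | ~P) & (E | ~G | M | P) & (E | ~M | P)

R = True, E = True, G = False, M = True, P = False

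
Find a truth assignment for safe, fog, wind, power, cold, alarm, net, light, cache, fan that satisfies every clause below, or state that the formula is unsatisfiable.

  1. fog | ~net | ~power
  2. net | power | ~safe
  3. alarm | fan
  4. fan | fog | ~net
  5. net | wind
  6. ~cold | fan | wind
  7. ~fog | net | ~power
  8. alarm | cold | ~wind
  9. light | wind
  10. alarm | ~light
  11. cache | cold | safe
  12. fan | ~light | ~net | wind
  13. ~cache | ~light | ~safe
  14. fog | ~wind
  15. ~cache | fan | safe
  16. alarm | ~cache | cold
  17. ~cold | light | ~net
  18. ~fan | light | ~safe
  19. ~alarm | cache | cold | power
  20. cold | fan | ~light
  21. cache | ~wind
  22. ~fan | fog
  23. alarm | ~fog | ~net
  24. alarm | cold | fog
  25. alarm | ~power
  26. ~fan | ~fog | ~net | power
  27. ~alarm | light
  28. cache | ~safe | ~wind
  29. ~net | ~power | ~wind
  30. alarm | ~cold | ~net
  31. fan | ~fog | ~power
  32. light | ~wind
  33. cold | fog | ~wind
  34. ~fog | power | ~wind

safe = True, fog = True, wind = False, power = True, cold = False, alarm = True, net = True, light = True, cache = False, fan = True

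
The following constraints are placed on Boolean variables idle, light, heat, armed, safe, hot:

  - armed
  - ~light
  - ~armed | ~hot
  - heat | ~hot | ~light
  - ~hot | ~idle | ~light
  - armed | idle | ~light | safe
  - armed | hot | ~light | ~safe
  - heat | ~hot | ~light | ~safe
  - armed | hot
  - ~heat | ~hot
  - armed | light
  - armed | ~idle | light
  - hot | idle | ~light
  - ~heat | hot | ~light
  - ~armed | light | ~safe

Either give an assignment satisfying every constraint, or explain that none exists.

Unit clause (armed) forces armed = True.
Unit clause (~light) forces light = False.
In (~armed | ~hot) only ~hot is left, so hot = False.
In (~armed | light | ~safe) only ~safe is left, so safe = False.
Set idle = True.
Set heat = False.
All clauses satisfied.

idle: True, light: False, heat: False, armed: True, safe: False, hot: False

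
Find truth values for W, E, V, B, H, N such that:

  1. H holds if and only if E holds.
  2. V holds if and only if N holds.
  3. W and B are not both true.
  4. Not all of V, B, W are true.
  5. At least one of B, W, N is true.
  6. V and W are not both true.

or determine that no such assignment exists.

W = True, E = False, V = False, B = False, H = False, N = False

  (1) H=F, E=F — same ✓
  (2) V=F, N=F — same ✓
  (3) W=T, B=F — not both ✓
  (4) {V, B, W}: 1/3 true — not all ✓
  (5) {B, W, N}: 1 true — at least one ✓
  (6) V=F, W=T — not both ✓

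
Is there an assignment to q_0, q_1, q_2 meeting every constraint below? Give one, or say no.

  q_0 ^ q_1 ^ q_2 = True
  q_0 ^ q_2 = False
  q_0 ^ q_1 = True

q_0 = False, q_1 = True, q_2 = False

q_0 ^ q_1 ^ q_2 = F ^ T ^ F = True ✓
q_0 ^ q_2 = F ^ F = False ✓
q_0 ^ q_1 = F ^ T = True ✓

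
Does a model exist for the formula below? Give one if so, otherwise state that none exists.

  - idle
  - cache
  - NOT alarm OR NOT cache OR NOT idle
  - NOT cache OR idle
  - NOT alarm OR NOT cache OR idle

Unit clause (idle) forces idle = True.
Unit clause (cache) forces cache = True.
In (NOT alarm OR NOT cache OR NOT idle) only NOT alarm is left, so alarm = False.
Check each clause:
  (idle): idle holds.
  (cache): cache holds.
  (NOT alarm OR NOT cache OR NOT idle): NOT alarm holds.
  (NOT cache OR idle): idle holds.
  (NOT alarm OR NOT cache OR idle): NOT alarm holds.
All clauses satisfied.

alarm = False; cache = True; idle = True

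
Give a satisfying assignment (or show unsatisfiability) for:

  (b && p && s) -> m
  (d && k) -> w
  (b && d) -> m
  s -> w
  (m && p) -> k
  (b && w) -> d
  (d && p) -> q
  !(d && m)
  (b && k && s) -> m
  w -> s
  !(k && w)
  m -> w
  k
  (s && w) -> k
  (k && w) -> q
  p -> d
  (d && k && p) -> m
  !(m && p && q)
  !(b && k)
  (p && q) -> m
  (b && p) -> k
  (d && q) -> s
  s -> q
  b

UNSATISFIABLE

Case b = True:
  (!b || !k) forces k = False.
  Clause (k) is falsified — contradiction.
Case b = False:
  Clause (b) is falsified — contradiction.
Both cases fail, so the formula is unsatisfiable.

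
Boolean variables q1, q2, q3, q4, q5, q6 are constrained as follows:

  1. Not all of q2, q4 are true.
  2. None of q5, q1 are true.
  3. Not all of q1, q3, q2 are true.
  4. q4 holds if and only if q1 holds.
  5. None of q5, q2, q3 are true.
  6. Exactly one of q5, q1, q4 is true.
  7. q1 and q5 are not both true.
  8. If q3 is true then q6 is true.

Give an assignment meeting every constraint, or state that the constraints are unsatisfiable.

No satisfying assignment exists.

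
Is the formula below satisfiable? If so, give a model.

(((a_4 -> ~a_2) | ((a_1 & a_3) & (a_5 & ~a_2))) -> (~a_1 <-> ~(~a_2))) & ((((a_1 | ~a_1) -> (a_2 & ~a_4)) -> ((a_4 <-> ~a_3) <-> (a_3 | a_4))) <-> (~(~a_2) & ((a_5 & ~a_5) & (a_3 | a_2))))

No satisfying assignment exists.

The conjunct (((a_1 | ~a_1) -> (a_2 & ~a_4)) -> ((a_4 <-> ~a_3) <-> (a_3 | a_4))) <-> (~(~a_2) & ((a_5 & ~a_5) & (a_3 | a_2))) is unsatisfiable on its own:
  a_2 = True: simplifies to (((a_1 | ~a_1) -> ~a_4) -> ((a_4 <-> ~a_3) <-> (a_3 | a_4))) <-> (a_5 & ~a_5).
    a_4 = True: simplifies to (~((a_1 | ~a_1)) -> ~a_3) <-> (a_5 & ~a_5).
      a_1 = True: simplifies to a_5 & ~a_5.
        a_5 = True: the conjunct ~a_5 is False.
        a_5 = False: the conjunct a_5 is False.
      a_1 = False: simplifies to a_5 & ~a_5.
        a_5 = True: the conjunct ~a_5 is False.
        a_5 = False: the conjunct a_5 is False.
    a_4 = False: simplifies to (a_3 <-> a_3) <-> (a_5 & ~a_5).
      a_3 = True: simplifies to a_5 & ~a_5.
        a_5 = True: the conjunct ~a_5 is False.
        a_5 = False: the conjunct a_5 is False.
      a_3 = False: simplifies to a_5 & ~a_5.
        a_5 = True: the conjunct ~a_5 is False.
        a_5 = False: the conjunct a_5 is False.
  a_2 = False: simplifies to ~((~((a_1 | ~a_1)) -> ((a_4 <-> ~a_3) <-> (a_3 | a_4)))).
    a_1 = True: this becomes ~((False -> ((a_4 <-> ~a_3) <-> (a_3 | a_4)))) = False.
    a_1 = False: this becomes ~((False -> ((a_4 <-> ~a_3) <-> (a_3 | a_4)))) = False.
So the whole conjunction is unsatisfiable.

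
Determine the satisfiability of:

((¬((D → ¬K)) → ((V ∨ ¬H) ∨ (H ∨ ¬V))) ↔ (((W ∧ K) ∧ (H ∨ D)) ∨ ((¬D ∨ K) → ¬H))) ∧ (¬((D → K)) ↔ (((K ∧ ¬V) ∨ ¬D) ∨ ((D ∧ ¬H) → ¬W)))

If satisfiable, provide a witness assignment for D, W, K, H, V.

D=T, W=T, K=F, H=T, V=T

  (¬((D → ¬K)) → ((V ∨ ¬H) ∨ (H ∨ ¬V))) ↔ (((W ∧ K) ∧ (H ∨ D)) ∨ ((¬D ∨ K) → ¬H)) = True
    ¬((D → ¬K)) → ((V ∨ ¬H) ∨ (H ∨ ¬V)) = True
      ¬((D → ¬K)) = False
        D → ¬K = True
          ¬K = True
      (V ∨ ¬H) ∨ (H ∨ ¬V) = True
        V ∨ ¬H = True
          ¬H = False
        H ∨ ¬V = True
          ¬V = False
    ((W ∧ K) ∧ (H ∨ D)) ∨ ((¬D ∨ K) → ¬H) = True
      (W ∧ K) ∧ (H ∨ D) = False
        W ∧ K = False
        H ∨ D = True
      (¬D ∨ K) → ¬H = True
        ¬D ∨ K = False
          ¬D = False
        ¬H = False
  ¬((D → K)) ↔ (((K ∧ ¬V) ∨ ¬D) ∨ ((D ∧ ¬H) → ¬W)) = True
    ¬((D → K)) = True
      D → K = False
    ((K ∧ ¬V) ∨ ¬D) ∨ ((D ∧ ¬H) → ¬W) = True
      (K ∧ ¬V) ∨ ¬D = False
        K ∧ ¬V = False
          ¬V = False
        ¬D = False
      (D ∧ ¬H) → ¬W = True
        D ∧ ¬H = False
          ¬H = False
        ¬W = False
Both conjuncts True, so the formula holds.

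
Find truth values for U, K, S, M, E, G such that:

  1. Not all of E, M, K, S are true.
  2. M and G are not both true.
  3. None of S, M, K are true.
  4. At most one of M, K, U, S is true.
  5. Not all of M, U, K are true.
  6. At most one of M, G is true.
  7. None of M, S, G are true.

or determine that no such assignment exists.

U = True; K = False; S = False; M = False; E = True; G = False

  (1) {E, M, K, S}: 1/4 true — not all ✓
  (2) M=F, G=F — not both ✓
  (3) {S, M, K}: 0 true — none ✓
  (4) {M, K, U, S}: 1 true — at most one ✓
  (5) {M, U, K}: 1/3 true — not all ✓
  (6) {M, G}: 0 true — at most one ✓
  (7) {M, S, G}: 0 true — none ✓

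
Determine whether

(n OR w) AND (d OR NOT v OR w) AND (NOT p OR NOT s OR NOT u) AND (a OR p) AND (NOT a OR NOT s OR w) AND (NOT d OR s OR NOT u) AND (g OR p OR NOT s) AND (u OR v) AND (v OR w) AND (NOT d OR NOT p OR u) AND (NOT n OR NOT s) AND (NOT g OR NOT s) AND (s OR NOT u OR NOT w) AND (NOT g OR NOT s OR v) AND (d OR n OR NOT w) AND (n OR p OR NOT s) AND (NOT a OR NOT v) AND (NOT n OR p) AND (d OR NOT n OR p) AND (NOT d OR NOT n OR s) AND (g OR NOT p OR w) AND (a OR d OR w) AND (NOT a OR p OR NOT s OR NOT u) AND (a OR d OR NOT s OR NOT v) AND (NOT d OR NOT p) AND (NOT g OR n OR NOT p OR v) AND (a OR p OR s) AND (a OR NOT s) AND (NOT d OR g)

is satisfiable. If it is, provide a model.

p: True; g: True; v: True; u: False; s: False; a: False; w: True; n: True; d: False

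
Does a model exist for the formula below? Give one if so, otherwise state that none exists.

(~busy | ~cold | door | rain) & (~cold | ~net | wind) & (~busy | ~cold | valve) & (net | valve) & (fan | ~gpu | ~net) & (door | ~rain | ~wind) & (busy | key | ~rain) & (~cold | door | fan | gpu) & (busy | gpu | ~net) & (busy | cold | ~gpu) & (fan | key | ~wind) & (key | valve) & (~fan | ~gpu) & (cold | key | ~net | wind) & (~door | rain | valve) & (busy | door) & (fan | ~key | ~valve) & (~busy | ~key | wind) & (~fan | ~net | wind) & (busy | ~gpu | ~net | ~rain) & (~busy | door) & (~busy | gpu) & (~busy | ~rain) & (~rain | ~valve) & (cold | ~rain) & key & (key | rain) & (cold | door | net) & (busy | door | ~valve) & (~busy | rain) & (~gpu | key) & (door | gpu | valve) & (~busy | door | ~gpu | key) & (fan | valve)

rain = False; key = True; door = True; wind = False; gpu = False; net = False; busy = False; cold = True; valve = True; fan = True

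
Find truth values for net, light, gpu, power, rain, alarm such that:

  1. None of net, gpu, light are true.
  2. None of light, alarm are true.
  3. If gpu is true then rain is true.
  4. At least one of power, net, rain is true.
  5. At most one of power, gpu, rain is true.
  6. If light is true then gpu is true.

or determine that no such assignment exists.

net = False, light = False, gpu = False, power = True, rain = False, alarm = False

  (1) {net, gpu, light}: 0 true — none ✓
  (2) {light, alarm}: 0 true — none ✓
  (3) gpu=F ⇒ rain: vacuous ✓
  (4) {power, net, rain}: 1 true — at least one ✓
  (5) {power, gpu, rain}: 1 true — at most one ✓
  (6) light=F ⇒ gpu: vacuous ✓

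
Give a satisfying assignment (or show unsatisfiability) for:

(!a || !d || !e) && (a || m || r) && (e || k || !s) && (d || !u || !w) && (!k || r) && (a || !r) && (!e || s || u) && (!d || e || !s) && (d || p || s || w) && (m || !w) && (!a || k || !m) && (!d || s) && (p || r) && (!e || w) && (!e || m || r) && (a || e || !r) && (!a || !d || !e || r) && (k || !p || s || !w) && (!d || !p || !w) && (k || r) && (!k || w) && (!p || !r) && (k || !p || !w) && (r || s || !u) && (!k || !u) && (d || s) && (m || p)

Set p = False.
  then (p || r) forces r = True.
  then (m || p) forces m = True.
  then (a || !r) forces a = True.
  then (!a || k || !m) forces k = True.
  then (!k || w) forces w = True.
  then (!k || !u) forces u = False.
Try d = True:
  (!a || !d || !e) forces e = False.
  (!d || e || !s) forces s = False.
  clause (!d || s) is falsified — backtrack.
So d = False.
  then (d || s) forces s = True.
Set e = False.
All clauses satisfied.

p = False, a = True, d = False, e = False, s = True, w = True, u = False, k = True, m = True, r = True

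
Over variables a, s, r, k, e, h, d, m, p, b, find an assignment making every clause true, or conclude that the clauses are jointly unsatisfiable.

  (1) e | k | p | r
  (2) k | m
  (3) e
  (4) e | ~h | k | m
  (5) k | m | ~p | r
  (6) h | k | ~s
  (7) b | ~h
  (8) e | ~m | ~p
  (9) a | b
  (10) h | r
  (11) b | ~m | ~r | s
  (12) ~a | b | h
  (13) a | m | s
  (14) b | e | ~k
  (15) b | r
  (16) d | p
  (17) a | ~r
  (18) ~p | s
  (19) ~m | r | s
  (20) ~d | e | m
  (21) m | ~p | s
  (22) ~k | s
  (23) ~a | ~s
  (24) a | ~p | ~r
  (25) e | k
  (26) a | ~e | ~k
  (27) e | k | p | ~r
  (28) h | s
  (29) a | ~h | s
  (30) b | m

a: True; s: False; r: True; k: False; e: True; h: True; d: True; m: True; p: False; b: True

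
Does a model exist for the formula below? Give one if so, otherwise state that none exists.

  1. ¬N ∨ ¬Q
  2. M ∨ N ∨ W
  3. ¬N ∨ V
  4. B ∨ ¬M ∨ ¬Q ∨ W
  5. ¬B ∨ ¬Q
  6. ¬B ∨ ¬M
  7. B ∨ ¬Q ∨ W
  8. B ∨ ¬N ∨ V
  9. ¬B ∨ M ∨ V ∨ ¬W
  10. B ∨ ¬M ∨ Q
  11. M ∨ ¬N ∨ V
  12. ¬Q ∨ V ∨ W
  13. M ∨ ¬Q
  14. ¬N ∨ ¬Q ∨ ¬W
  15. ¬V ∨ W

M = True; Q = True; V = True; B = False; N = False; W = True

Set M = True.
  then (¬B ∨ ¬M) forces B = False.
  then (B ∨ ¬M ∨ Q) forces Q = True.
  then (¬N ∨ ¬Q) forces N = False.
  then (B ∨ ¬M ∨ ¬Q ∨ W) forces W = True.
Set V = True.
All clauses satisfied.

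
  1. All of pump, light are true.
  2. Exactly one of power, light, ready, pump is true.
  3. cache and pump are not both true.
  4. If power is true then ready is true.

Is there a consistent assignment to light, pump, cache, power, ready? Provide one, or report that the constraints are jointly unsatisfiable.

No satisfying assignment exists.

Case light = True:
  (1) forces pump = True.
  Constraint (2) is violated (light=T, pump=T) — contradiction.
Case light = False:
  Constraint (1) is violated (light=F) — contradiction.
Both cases fail — unsatisfiable.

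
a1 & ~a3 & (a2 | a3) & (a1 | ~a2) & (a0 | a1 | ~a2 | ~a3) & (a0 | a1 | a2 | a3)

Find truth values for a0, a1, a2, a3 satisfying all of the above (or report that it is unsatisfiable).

a0 = True; a1 = True; a2 = True; a3 = False

Unit clause (a1) forces a1 = True.
Unit clause (~a3) forces a3 = False.
In (a2 | a3) only a2 is left, so a2 = True.
Set a0 = True.
Check each clause:
  (a1): a1 holds.
  (~a3): ~a3 holds.
  (a2 | a3): a2 holds.
  (a1 | ~a2): a1 holds.
  (a0 | a1 | ~a2 | ~a3): a0 holds.
  (a0 | a1 | a2 | a3): a0 holds.
All clauses satisfied.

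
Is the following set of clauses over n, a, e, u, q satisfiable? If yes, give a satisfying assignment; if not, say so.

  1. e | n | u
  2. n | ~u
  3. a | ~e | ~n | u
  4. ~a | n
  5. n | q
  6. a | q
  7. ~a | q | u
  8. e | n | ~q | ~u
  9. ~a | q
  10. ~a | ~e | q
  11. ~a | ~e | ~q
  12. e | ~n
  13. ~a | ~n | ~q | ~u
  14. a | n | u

n = True, a = False, e = True, u = True, q = True

Try n = False:
  (n | ~u) forces u = False.
  (e | n | u) forces e = True.
  (~a | n) forces a = False.
  clause (a | n | u) is falsified — backtrack.
So n = True.
  then (e | ~n) forces e = True.
Set a = False.
  then (a | ~e | ~n | u) forces u = True.
  then (a | q) forces q = True.
All clauses satisfied.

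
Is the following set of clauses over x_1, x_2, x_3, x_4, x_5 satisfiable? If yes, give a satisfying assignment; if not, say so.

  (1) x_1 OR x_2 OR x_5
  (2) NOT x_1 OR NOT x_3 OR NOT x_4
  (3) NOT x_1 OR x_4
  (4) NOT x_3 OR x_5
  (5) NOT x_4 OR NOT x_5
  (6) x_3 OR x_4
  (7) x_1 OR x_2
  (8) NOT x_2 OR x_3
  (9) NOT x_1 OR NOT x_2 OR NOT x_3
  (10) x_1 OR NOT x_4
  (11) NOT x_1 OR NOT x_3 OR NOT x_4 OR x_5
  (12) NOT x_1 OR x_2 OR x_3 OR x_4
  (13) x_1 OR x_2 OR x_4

x_1 = False, x_2 = True, x_3 = True, x_4 = False, x_5 = True

Set x_1 = False.
  then (x_1 OR x_2) forces x_2 = True.
  then (NOT x_2 OR x_3) forces x_3 = True.
  then (x_1 OR NOT x_4) forces x_4 = False.
  then (NOT x_3 OR x_5) forces x_5 = True.
All clauses satisfied.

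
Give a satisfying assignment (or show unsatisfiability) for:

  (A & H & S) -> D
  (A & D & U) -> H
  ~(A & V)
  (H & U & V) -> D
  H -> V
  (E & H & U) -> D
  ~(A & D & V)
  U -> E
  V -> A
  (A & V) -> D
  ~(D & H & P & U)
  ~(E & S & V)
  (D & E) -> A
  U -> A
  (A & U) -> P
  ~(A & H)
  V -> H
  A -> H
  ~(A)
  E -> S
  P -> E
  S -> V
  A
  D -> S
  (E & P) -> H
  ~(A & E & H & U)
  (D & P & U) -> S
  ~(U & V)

No satisfying assignment exists.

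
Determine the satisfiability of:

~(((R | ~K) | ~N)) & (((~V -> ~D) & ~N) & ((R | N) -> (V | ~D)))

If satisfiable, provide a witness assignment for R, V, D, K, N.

Case N = True: the conjunct ~N is False.
Case N = False: the conjunct ~(((R | ~K) | ~N)) becomes ~(((R | ~K) | True)) = False.
Both cases fail — unsatisfiable.

Unsatisfiable — no assignment works.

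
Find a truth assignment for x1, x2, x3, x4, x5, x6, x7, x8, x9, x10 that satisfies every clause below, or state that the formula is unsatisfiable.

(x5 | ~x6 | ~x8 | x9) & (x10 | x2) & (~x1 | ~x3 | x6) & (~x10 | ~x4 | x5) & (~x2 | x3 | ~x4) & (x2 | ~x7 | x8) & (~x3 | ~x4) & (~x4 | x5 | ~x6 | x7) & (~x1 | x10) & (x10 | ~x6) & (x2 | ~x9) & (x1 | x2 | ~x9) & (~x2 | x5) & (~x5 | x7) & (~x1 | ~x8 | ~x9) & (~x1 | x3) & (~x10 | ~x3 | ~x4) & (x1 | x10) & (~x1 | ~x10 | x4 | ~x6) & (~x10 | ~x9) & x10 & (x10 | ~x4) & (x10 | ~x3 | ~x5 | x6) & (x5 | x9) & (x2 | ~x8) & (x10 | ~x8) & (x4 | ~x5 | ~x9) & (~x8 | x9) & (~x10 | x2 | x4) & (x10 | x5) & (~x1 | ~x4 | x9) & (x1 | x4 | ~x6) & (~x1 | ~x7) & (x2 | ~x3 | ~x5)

Unit clause (x10) forces x10 = True.
In (~x10 | ~x9) only ~x9 is left, so x9 = False.
In (x5 | x9) only x5 is left, so x5 = True.
In (~x8 | x9) only ~x8 is left, so x8 = False.
In (~x5 | x7) only x7 is left, so x7 = True.
In (~x1 | ~x7) only ~x1 is left, so x1 = False.
In (x2 | ~x7 | x8) only x2 is left, so x2 = True.
Set x3 = True.
  then (~x3 | ~x4) forces x4 = False.
  then (x1 | x4 | ~x6) forces x6 = False.
All clauses satisfied.

x1=F; x2=T; x3=T; x4=F; x5=T; x6=F; x7=T; x8=F; x9=F; x10=T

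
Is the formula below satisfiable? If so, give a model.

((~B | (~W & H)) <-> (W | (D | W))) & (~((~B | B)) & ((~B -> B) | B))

The conjunct ~((~B | B)) is unsatisfiable on its own:
  B=F: evaluates to False.
  B=T: evaluates to False.
So the whole conjunction is unsatisfiable.

UNSATISFIABLE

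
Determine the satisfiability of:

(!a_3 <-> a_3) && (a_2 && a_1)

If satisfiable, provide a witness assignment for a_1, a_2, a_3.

The formula is unsatisfiable.

The conjunct !a_3 <-> a_3 is unsatisfiable on its own:
  a_3=F: evaluates to False.
  a_3=T: evaluates to False.
So the whole conjunction is unsatisfiable.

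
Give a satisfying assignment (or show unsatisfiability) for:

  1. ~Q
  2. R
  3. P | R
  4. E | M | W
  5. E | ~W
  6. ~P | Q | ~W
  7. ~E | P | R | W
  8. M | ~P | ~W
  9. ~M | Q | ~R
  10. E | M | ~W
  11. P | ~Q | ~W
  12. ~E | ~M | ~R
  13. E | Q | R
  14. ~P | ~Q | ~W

W = True, R = True, P = False, M = False, Q = False, E = True

Unit clause (~Q) forces Q = False.
Unit clause (R) forces R = True.
In (~M | Q | ~R) only ~M is left, so M = False.
Set W = True.
  then (E | ~W) forces E = True.
  then (~P | Q | ~W) forces P = False.
All clauses satisfied.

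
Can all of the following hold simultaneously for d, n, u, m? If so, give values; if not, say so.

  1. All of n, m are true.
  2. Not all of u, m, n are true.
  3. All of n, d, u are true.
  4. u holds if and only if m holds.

Case u = True:
  (1) forces n = True.
  (1) forces m = True.
  Constraint (2) is violated (u=T, m=T, n=T) — contradiction.
Case u = False:
  Constraint (3) is violated (u=F) — contradiction.
Both cases fail — unsatisfiable.

UNSATISFIABLE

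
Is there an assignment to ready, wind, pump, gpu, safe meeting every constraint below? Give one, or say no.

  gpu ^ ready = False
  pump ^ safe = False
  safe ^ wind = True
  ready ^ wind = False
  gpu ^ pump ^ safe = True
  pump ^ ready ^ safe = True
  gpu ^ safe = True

ready = True, wind = True, pump = False, gpu = True, safe = False

gpu ^ ready = T ^ T = False ✓
pump ^ safe = F ^ F = False ✓
safe ^ wind = F ^ T = True ✓
ready ^ wind = T ^ T = False ✓
gpu ^ pump ^ safe = T ^ F ^ F = True ✓
pump ^ ready ^ safe = F ^ T ^ F = True ✓
gpu ^ safe = T ^ F = True ✓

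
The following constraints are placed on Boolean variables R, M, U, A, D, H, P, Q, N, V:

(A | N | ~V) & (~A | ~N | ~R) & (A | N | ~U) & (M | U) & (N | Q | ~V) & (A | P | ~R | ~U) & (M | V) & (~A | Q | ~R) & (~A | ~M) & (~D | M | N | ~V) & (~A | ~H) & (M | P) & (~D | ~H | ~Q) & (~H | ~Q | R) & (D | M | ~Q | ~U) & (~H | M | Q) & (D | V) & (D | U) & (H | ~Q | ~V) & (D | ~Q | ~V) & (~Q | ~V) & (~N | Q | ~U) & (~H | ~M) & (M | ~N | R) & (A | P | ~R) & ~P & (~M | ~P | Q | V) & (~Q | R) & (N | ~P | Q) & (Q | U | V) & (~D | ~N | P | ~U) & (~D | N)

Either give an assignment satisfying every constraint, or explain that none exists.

R: False; M: True; U: False; A: False; D: True; H: False; P: False; Q: False; N: True; V: True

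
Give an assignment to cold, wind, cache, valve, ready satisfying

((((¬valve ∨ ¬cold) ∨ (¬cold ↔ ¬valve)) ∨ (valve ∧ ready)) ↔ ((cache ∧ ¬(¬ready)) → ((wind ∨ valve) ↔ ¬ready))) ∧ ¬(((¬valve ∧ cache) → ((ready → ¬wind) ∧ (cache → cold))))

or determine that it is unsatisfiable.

cold = False, wind = True, cache = True, valve = False, ready = False

  (((¬valve ∨ ¬cold) ∨ (¬cold ↔ ¬valve)) ∨ (valve ∧ ready)) ↔ ((cache ∧ ¬(¬ready)) → ((wind ∨ valve) ↔ ¬ready)) = True
    ((¬valve ∨ ¬cold) ∨ (¬cold ↔ ¬valve)) ∨ (valve ∧ ready) = True
      (¬valve ∨ ¬cold) ∨ (¬cold ↔ ¬valve) = True
        ¬valve ∨ ¬cold = True
          ¬valve = True
          ¬cold = True
        ¬cold ↔ ¬valve = True
          ¬cold = True
          ¬valve = True
      valve ∧ ready = False
    (cache ∧ ¬(¬ready)) → ((wind ∨ valve) ↔ ¬ready) = True
      cache ∧ ¬(¬ready) = False
        ¬(¬ready) = False
          ¬ready = True
      (wind ∨ valve) ↔ ¬ready = True
        wind ∨ valve = True
        ¬ready = True
  ¬(((¬valve ∧ cache) → ((ready → ¬wind) ∧ (cache → cold)))) = True
    (¬valve ∧ cache) → ((ready → ¬wind) ∧ (cache → cold)) = False
      ¬valve ∧ cache = True
        ¬valve = True
      (ready → ¬wind) ∧ (cache → cold) = False
        ready → ¬wind = True
          ¬wind = False
        cache → cold = False
Both conjuncts True, so the formula holds.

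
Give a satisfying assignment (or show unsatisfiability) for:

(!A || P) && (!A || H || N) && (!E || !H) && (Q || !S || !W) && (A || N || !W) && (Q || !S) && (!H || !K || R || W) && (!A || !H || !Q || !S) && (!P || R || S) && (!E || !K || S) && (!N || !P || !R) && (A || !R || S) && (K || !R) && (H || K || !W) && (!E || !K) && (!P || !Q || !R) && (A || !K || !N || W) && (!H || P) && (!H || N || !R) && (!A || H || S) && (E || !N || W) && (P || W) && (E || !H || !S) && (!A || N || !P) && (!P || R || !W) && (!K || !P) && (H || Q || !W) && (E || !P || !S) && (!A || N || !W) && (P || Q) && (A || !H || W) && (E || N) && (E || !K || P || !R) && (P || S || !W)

R = False, K = False, P = True, N = True, A = True, W = False, H = False, S = True, E = True, Q = True

Try R = True:
  (K || !R) forces K = True.
  (!E || !K) forces E = False.
  (!K || !P) forces P = False.
  clause (E || !K || P || !R) is falsified — backtrack.
So R = False.
Set K = False.
Try P = False:
  (!A || P) forces A = False.
  (!H || P) forces H = False.
  (H || K || !W) forces W = False.
  clause (P || W) is falsified — backtrack.
So P = True.
  then (!P || R || S) forces S = True.
  then (!P || R || !W) forces W = False.
  then (E || !P || !S) forces E = True.
  then (!E || !H) forces H = False.
  then (Q || !S) forces Q = True.
Set N = True.
Set A = True.
All clauses satisfied.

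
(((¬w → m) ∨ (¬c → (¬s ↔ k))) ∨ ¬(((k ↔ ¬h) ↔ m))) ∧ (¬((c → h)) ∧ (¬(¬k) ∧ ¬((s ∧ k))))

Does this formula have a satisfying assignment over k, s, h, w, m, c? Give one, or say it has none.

k=T, s=F, h=F, w=F, m=F, c=T

  ((¬w → m) ∨ (¬c → (¬s ↔ k))) ∨ ¬(((k ↔ ¬h) ↔ m)) = True
    (¬w → m) ∨ (¬c → (¬s ↔ k)) = True
      ¬w → m = False
        ¬w = True
      ¬c → (¬s ↔ k) = True
        ¬c = False
        ¬s ↔ k = True
          ¬s = True
    ¬(((k ↔ ¬h) ↔ m)) = True
      (k ↔ ¬h) ↔ m = False
        k ↔ ¬h = True
          ¬h = True
  ¬((c → h)) ∧ (¬(¬k) ∧ ¬((s ∧ k))) = True
    ¬((c → h)) = True
      c → h = False
    ¬(¬k) ∧ ¬((s ∧ k)) = True
      ¬(¬k) = True
        ¬k = False
      ¬((s ∧ k)) = True
        s ∧ k = False
Both conjuncts True, so the formula holds.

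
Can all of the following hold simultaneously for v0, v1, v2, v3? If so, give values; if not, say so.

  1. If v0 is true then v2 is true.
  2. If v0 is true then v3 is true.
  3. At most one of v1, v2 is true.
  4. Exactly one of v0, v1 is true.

v0=F, v1=T, v2=F, v3=F

  (1) v0=F ⇒ v2: vacuous ✓
  (2) v0=F ⇒ v3: vacuous ✓
  (3) {v1, v2}: 1 true — at most one ✓
  (4) {v0, v1}: 1 true — exactly one ✓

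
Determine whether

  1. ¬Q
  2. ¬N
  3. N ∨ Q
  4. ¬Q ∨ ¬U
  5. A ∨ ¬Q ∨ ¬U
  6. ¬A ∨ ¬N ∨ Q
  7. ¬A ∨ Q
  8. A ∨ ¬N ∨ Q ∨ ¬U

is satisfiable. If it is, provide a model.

No satisfying assignment exists.

Case N = True:
  Clause (¬N) is falsified — contradiction.
Case N = False:
  (¬Q) forces Q = False.
  Clause (N ∨ Q) is falsified — contradiction.
Both cases fail, so the formula is unsatisfiable.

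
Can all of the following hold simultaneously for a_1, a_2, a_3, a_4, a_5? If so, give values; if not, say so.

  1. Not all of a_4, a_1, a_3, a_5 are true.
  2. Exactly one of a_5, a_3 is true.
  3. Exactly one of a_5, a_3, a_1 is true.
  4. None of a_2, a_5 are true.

a_1 = False, a_2 = False, a_3 = True, a_4 = False, a_5 = False

  (1) {a_4, a_1, a_3, a_5}: 1/4 true — not all ✓
  (2) {a_5, a_3}: 1 true — exactly one ✓
  (3) {a_5, a_3, a_1}: 1 true — exactly one ✓
  (4) {a_2, a_5}: 0 true — none ✓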